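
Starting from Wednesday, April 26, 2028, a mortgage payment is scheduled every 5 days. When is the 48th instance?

December 17, 2028

The 48th occurrence is 47 intervals after the first: 47 × 5 = 235 days after April 26, 2028.
April has 30 days — 4 days to the end of April leaves 231.
May has 31 days (200 left).
June has 30 days (170 left).
July has 31 days (139 left).
August has 31 days (108 left).
September has 30 days (78 left).
October has 31 days (47 left).
November has 30 days (17 left).
17 days into December → December 17, 2028.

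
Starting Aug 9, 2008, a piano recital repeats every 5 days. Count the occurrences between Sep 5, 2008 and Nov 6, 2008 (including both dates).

Occurrences land 5·i days after Aug 9, 2008 for i = 0, 1, 2, …
Sep 5, 2008 is 27 days after the start; 27 ÷ 5 = 5 remainder 2; since the remainder is 2, round up to i = 6. First occurrence in the window: #7 on Sep 8, 2008 (6×5 = 30 days in).
Nov 6, 2008 is 89 days after the start; 89 ÷ 5 = 17 remainder 4. Last occurrence in the window: #18 on Nov 2, 2008.
Occurrences #7 through #18: 12 in total.

12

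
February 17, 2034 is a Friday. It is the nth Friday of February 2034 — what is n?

Day 17 falls in week ⌈17/7⌉ of the month.
Days 1–7 hold the 1st Friday, 8–14 the 2nd, 15–21 the 3rd, 22–28 the 4th, 29–31 the 5th.
17 is in the range for the 3rd.

3rd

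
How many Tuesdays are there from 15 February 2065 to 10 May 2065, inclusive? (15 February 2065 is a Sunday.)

12

15 February 2065 is a Sunday; the first Tuesday on or after it is 17 February 2065 (2 days later).
From 17 February 2065 to 10 May 2065: 11 + 31 + 30 + 10 = 82 days (rest of February, March, April, May).
82 ÷ 7 = 11 full weeks with remainder 5, so 11 more Tuesdays after the first → 12.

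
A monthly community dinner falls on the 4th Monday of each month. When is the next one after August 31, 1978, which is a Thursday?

September 25, 1978

August 1978 starts on a Tuesday; its first Monday is the 7th, so the 4th Monday is the 28th — August 28, 1978.
That is not after August 31, 1978, so look at September 1978.
September 1978 starts on a Friday; its first Monday is the 4th, so the 4th Monday is the 25th — September 25, 1978.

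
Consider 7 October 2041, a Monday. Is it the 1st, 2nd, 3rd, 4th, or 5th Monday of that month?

Day 7 falls in week ⌈7/7⌉ of the month.
Days 1–7 hold the 1st Monday, 8–14 the 2nd, 15–21 the 3rd, 22–28 the 4th, 29–31 the 5th.
7 is in the range for the 1st.

1st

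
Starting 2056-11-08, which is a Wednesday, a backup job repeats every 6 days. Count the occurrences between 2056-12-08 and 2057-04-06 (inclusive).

20

Occurrences land 6·i days after 2056-11-08 for i = 0, 1, 2, …
2056-12-08 is 30 days after the start; 30 ÷ 6 = 5 remainder 0. First occurrence in the window: #6 on 2056-12-08 (5×6 = 30 days in).
2057-04-06 is 149 days after the start; 149 ÷ 6 = 24 remainder 5. Last occurrence in the window: #25 on 2057-04-01.
Occurrences #6 through #25: 20 in total.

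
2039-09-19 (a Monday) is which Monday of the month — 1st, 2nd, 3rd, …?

3rd

Day 19 falls in week ⌈19/7⌉ of the month.
Days 1–7 hold the 1st Monday, 8–14 the 2nd, 15–21 the 3rd, 22–28 the 4th, 29–31 the 5th.
19 is in the range for the 3rd.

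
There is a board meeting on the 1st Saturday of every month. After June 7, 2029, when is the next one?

June 2029 starts on a Friday, so its 1st Saturday is June 2, 2029 (1 day in).
That is not after June 7, 2029, so look at July 2029.
July 2029 starts on a Sunday, so its 1st Saturday is July 7, 2029 (6 days in).

July 7, 2029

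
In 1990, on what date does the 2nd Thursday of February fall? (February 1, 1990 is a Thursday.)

February 1990 begins on a Thursday, so the first Thursday is February 1.
The 2nd Thursday is 1 weeks later: 1 + 7 = 8.

8 February 1990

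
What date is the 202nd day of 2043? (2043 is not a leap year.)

Jan has 31 days (202 − 31 = 171 remain).
Feb has 28 days (171 − 28 = 143 remain).
Mar has 31 days (143 − 31 = 112 remain).
Apr has 30 days (112 − 30 = 82 remain).
May has 31 days (82 − 31 = 51 remain).
Jun has 30 days (51 − 30 = 21 remain).
21 into Jul → Jul 21.

Jul 21, 2043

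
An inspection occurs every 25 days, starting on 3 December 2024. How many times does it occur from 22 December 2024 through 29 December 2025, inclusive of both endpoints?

Occurrences land 25·i days after 3 December 2024 for i = 0, 1, 2, …
22 December 2024 is 19 days after the start; 19 ÷ 25 = 0 remainder 19; since the remainder is 19, round up to i = 1. First occurrence in the window: #2 on 28 December 2024 (1×25 = 25 days in).
29 December 2025 is 391 days after the start; 391 ÷ 25 = 15 remainder 16. Last occurrence in the window: #16 on 13 December 2025.
Occurrences #2 through #16: 15 in total.

15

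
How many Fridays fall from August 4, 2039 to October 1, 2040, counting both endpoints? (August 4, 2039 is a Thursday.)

61

August 4, 2039 is a Thursday; the first Friday on or after it is August 5, 2039 (1 day later).
From August 5, 2039 to October 1, 2040: 148 + 275 = 423 days (rest of 2039, to October 1, 2040 in 2040).
423 ÷ 7 = 60 full weeks with remainder 3, so 60 more Fridays after the first → 61.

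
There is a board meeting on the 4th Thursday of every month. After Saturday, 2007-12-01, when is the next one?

December 2007 starts on a Saturday; its first Thursday is the 6th, so the 4th Thursday is the 27th — 2007-12-27.
2007-12-27 is after 2007-12-01, so that is the next one.

2007-12-27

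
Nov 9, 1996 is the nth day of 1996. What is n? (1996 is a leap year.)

Days in months before Nov: 31 + 29 + 31 + 30 + 31 + 30 + 31 + 31 + 30 + 31 = 305.
Plus 9 days into Nov → day 314.

314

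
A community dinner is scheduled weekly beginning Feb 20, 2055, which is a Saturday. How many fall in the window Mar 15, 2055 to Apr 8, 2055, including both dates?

3

Occurrences land 7·i days after Feb 20, 2055 for i = 0, 1, 2, …
Mar 15, 2055 is 23 days after the start; 23 ÷ 7 = 3 remainder 2; since the remainder is 2, round up to i = 4. First occurrence in the window: #5 on Mar 20, 2055 (4×7 = 28 days in).
Apr 8, 2055 is 47 days after the start; 47 ÷ 7 = 6 remainder 5. Last occurrence in the window: #7 on Apr 3, 2055.
Occurrences #5 through #7: 3 in total.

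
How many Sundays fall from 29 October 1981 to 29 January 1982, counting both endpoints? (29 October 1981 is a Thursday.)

29 October 1981 is a Thursday; the first Sunday on or after it is 1 November 1981 (3 days later).
From 1 November 1981 to 29 January 1982: 29 + 31 + 29 = 89 days (rest of November, December, January).
89 ÷ 7 = 12 full weeks with remainder 5, so 12 more Sundays after the first → 13.

13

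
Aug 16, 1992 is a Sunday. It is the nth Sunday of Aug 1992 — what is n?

3rd

Day 16 falls in week ⌈16/7⌉ of the month.
Days 1–7 hold the 1st Sunday, 8–14 the 2nd, 15–21 the 3rd, 22–28 the 4th, 29–31 the 5th.
16 is in the range for the 3rd.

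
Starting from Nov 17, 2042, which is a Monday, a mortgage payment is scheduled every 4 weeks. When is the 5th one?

Mar 9, 2043

The 5th occurrence is 4 intervals after the first: 4 × 28 = 112 days after Nov 17, 2042.
Nov has 30 days — 13 days to the end of Nov leaves 99.
Dec has 31 days (68 left).
Jan has 31 days (37 left).
Feb has 28 days (9 left).
9 days into Mar → Mar 9, 2043.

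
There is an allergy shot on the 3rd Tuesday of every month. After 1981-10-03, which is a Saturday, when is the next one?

1981-10-20

October 1981 starts on a Thursday; its first Tuesday is the 6th, so the 3rd Tuesday is the 20th — 1981-10-20.
1981-10-20 is after 1981-10-03, so that is the next one.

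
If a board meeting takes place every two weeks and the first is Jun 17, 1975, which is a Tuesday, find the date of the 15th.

Dec 30, 1975

The 15th occurrence is 14 intervals after the first: 14 × 14 = 196 days after Jun 17, 1975.
Jun has 30 days — 13 days to the end of Jun leaves 183.
Jul has 31 days (152 left).
Aug has 31 days (121 left).
Sep has 30 days (91 left).
Oct has 31 days (60 left).
Nov has 30 days (30 left).
30 days into Dec → Dec 30, 1975.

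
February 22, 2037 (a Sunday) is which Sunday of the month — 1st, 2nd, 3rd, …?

4th

Day 22 falls in week ⌈22/7⌉ of the month.
Days 1–7 hold the 1st Sunday, 8–14 the 2nd, 15–21 the 3rd, 22–28 the 4th, 29–31 the 5th.
22 is in the range for the 4th.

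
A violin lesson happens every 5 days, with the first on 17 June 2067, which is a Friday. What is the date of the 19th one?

The 19th occurrence is 18 intervals after the first: 18 × 5 = 90 days after 17 June 2067.
June has 30 days — 13 days to the end of June leaves 77.
July has 31 days (46 left).
August has 31 days (15 left).
15 days into September → 15 September 2067.

15 September 2067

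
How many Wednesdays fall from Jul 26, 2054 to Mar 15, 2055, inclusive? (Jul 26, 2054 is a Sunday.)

33

Jul 26, 2054 is a Sunday; the first Wednesday on or after it is Jul 29, 2054 (3 days later).
From Jul 29, 2054 to Mar 15, 2055: 2 + 31 + 30 + 31 + 30 + 31 + 31 + 28 + 15 = 229 days (rest of Jul, Aug, Sep, Oct, Nov, Dec, Jan, Feb, Mar).
229 ÷ 7 = 32 full weeks with remainder 5, so 32 more Wednesdays after the first → 33.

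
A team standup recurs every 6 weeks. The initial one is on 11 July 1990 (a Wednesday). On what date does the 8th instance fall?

The 8th occurrence is 7 intervals after the first: 7 × 42 = 294 days after 11 July 1990.
July has 31 days — 20 days to the end of July leaves 274.
August has 31 days (243 left).
September has 30 days (213 left).
October has 31 days (182 left).
November has 30 days (152 left).
December has 31 days (121 left).
January has 31 days (90 left).
February has 28 days (62 left).
March has 31 days (31 left).
April has 30 days (1 left).
1 day into May → 1 May 1991.

1 May 1991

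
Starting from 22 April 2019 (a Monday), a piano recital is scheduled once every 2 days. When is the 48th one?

25 July 2019

The 48th occurrence is 47 intervals after the first: 47 × 2 = 94 days after 22 April 2019.
April has 30 days — 8 days to the end of April leaves 86.
May has 31 days (55 left).
June has 30 days (25 left).
25 days into July → 25 July 2019.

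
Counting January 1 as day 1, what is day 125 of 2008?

January has 31 days (125 − 31 = 94 remain).
February has 29 days (94 − 29 = 65 remain).
March has 31 days (65 − 31 = 34 remain).
April has 30 days (34 − 30 = 4 remain).
4 into May → May 4.

4 May 2008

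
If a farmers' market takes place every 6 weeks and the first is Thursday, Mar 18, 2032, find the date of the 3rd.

Jun 10, 2032

The 3rd occurrence is 2 intervals after the first: 2 × 42 = 84 days after Mar 18, 2032.
Mar has 31 days — 13 days to the end of Mar leaves 71.
Apr has 30 days (41 left).
May has 31 days (10 left).
10 days into Jun → Jun 10, 2032.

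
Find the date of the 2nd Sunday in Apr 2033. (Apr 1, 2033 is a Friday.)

Apr 2033 begins on a Friday, so the first Sunday is Apr 3 (2 days later).
The 2nd Sunday is 1 weeks later: 3 + 7 = 10.

Apr 10, 2033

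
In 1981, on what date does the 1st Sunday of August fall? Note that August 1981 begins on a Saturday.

August 1981 begins on a Saturday, so the first Sunday is August 2 (1 day later).

1981-08-02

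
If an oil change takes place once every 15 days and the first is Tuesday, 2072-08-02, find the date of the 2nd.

The 2nd occurrence is 1 interval after the first: 1 × 15 = 15 days after 2072-08-02.
15 days later is 2072-08-17.

2072-08-17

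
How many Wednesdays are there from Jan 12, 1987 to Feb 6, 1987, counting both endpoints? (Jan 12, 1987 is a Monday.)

Jan 12, 1987 is a Monday; the first Wednesday on or after it is Jan 14, 1987 (2 days later).
From Jan 14, 1987 to Feb 6, 1987: 17 + 6 = 23 days (rest of Jan, Feb).
23 ÷ 7 = 3 full weeks with remainder 2, so 3 more Wednesdays after the first → 4.

4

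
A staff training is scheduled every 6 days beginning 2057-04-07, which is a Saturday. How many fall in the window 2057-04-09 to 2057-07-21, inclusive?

17

Occurrences land 6·i days after 2057-04-07 for i = 0, 1, 2, …
2057-04-09 is 2 days after the start; 2 ÷ 6 = 0 remainder 2; since the remainder is 2, round up to i = 1. First occurrence in the window: #2 on 2057-04-13 (1×6 = 6 days in).
2057-07-21 is 105 days after the start; 105 ÷ 6 = 17 remainder 3. Last occurrence in the window: #18 on 2057-07-18.
Occurrences #2 through #18: 17 in total.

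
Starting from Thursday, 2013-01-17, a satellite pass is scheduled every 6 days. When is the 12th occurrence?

2013-03-24

The 12th occurrence is 11 intervals after the first: 11 × 6 = 66 days after 2013-01-17.
January has 31 days — 14 days to the end of January leaves 52.
February has 28 days (24 left).
24 days into March → 2013-03-24.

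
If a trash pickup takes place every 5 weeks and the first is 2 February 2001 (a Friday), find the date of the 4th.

18 May 2001

The 4th occurrence is 3 intervals after the first: 3 × 35 = 105 days after 2 February 2001.
February has 28 days — 26 days to the end of February leaves 79.
March has 31 days (48 left).
April has 30 days (18 left).
18 days into May → 18 May 2001.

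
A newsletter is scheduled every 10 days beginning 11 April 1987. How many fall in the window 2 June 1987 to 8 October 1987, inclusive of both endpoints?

Occurrences land 10·i days after 11 April 1987 for i = 0, 1, 2, …
2 June 1987 is 52 days after the start; 52 ÷ 10 = 5 remainder 2; since the remainder is 2, round up to i = 6. First occurrence in the window: #7 on 10 June 1987 (6×10 = 60 days in).
8 October 1987 is 180 days after the start; 180 ÷ 10 = 18 remainder 0. Last occurrence in the window: #19 on 8 October 1987.
Occurrences #7 through #19: 13 in total.

13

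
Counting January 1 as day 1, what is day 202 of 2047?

January has 31 days (202 − 31 = 171 remain).
February has 28 days (171 − 28 = 143 remain).
March has 31 days (143 − 31 = 112 remain).
April has 30 days (112 − 30 = 82 remain).
May has 31 days (82 − 31 = 51 remain).
June has 30 days (51 − 30 = 21 remain).
21 into July → July 21.

July 21, 2047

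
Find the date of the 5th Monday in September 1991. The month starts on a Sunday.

September 1991 begins on a Sunday, so the first Monday is September 2 (1 day later).
The 5th Monday is 4 weeks later: 2 + 28 = 30.

1991-09-30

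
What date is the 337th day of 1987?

3 December 1987

January has 31 days (337 − 31 = 306 remain).
February has 28 days (306 − 28 = 278 remain).
March has 31 days (278 − 31 = 247 remain).
April has 30 days (247 − 30 = 217 remain).
May has 31 days (217 − 31 = 186 remain).
June has 30 days (186 − 30 = 156 remain).
July has 31 days (156 − 31 = 125 remain).
August has 31 days (125 − 31 = 94 remain).
September has 30 days (94 − 30 = 64 remain).
October has 31 days (64 − 31 = 33 remain).
November has 30 days (33 − 30 = 3 remain).
3 into December → December 3.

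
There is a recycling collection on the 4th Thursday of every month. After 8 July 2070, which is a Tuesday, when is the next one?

July 2070 starts on a Tuesday; its first Thursday is the 3rd, so the 4th Thursday is the 24th — 24 July 2070.
24 July 2070 is after 8 July 2070, so that is the next one.

24 July 2070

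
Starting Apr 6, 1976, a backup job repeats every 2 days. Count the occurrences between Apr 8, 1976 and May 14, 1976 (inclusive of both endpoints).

Occurrences land 2·i days after Apr 6, 1976 for i = 0, 1, 2, …
Apr 8, 1976 is 2 days after the start; 2 ÷ 2 = 1 remainder 0. First occurrence in the window: #2 on Apr 8, 1976 (1×2 = 2 days in).
May 14, 1976 is 38 days after the start; 38 ÷ 2 = 19 remainder 0. Last occurrence in the window: #20 on May 14, 1976.
Occurrences #2 through #20: 19 in total.

19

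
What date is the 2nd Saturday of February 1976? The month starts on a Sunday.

February 1976 begins on a Sunday, so the first Saturday is February 7 (6 days later).
The 2nd Saturday is 1 weeks later: 7 + 7 = 14.

14 February 1976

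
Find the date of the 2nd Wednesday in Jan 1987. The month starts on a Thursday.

Jan 14, 1987

Jan 1987 begins on a Thursday, so the first Wednesday is Jan 7 (6 days later).
The 2nd Wednesday is 1 weeks later: 7 + 7 = 14.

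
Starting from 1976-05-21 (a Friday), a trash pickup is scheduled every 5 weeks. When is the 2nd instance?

1976-06-25

The 2nd occurrence is 1 interval after the first: 1 × 35 = 35 days after 1976-05-21.
May has 31 days — 10 days to the end of May leaves 25.
25 days into June → 1976-06-25.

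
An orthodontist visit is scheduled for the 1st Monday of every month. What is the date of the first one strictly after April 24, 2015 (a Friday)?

April 2015 starts on a Wednesday, so its 1st Monday is April 6, 2015 (5 days in).
That is not after April 24, 2015, so look at May 2015.
May 2015 starts on a Friday, so its 1st Monday is May 4, 2015 (3 days in).

May 4, 2015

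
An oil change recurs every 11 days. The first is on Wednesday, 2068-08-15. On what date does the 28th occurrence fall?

2069-06-08

The 28th occurrence is 27 intervals after the first: 27 × 11 = 297 days after 2068-08-15.
August has 31 days — 16 days to the end of August leaves 281.
September has 30 days (251 left).
October has 31 days (220 left).
November has 30 days (190 left).
December has 31 days (159 left).
January has 31 days (128 left).
February has 28 days (100 left).
March has 31 days (69 left).
April has 30 days (39 left).
May has 31 days (8 left).
8 days into June → 2069-06-08.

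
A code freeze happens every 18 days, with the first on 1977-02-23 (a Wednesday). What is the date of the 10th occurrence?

The 10th occurrence is 9 intervals after the first: 9 × 18 = 162 days after 1977-02-23.
February has 28 days — 5 days to the end of February leaves 157.
March has 31 days (126 left).
April has 30 days (96 left).
May has 31 days (65 left).
June has 30 days (35 left).
July has 31 days (4 left).
4 days into August → 1977-08-04.

1977-08-04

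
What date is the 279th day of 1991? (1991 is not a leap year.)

January has 31 days (279 − 31 = 248 remain).
February has 28 days (248 − 28 = 220 remain).
March has 31 days (220 − 31 = 189 remain).
April has 30 days (189 − 30 = 159 remain).
May has 31 days (159 − 31 = 128 remain).
June has 30 days (128 − 30 = 98 remain).
July has 31 days (98 − 31 = 67 remain).
August has 31 days (67 − 31 = 36 remain).
September has 30 days (36 − 30 = 6 remain).
6 into October → October 6.

6 October 1991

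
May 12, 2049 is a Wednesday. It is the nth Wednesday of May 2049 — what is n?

Day 12 falls in week ⌈12/7⌉ of the month.
Days 1–7 hold the 1st Wednesday, 8–14 the 2nd, 15–21 the 3rd, 22–28 the 4th, 29–31 the 5th.
12 is in the range for the 2nd.

2nd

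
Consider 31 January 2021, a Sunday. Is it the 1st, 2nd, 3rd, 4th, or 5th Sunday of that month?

Day 31 falls in week ⌈31/7⌉ of the month.
Days 1–7 hold the 1st Sunday, 8–14 the 2nd, 15–21 the 3rd, 22–28 the 4th, 29–31 the 5th.
31 is in the range for the 5th.

5th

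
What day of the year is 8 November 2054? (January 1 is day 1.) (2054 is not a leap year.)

312

Days in months before November: 31 + 28 + 31 + 30 + 31 + 30 + 31 + 31 + 30 + 31 = 304.
Plus 8 days into November → day 312.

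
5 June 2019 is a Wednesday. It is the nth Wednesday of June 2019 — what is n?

1st

Day 5 falls in week ⌈5/7⌉ of the month.
Days 1–7 hold the 1st Wednesday, 8–14 the 2nd, 15–21 the 3rd, 22–28 the 4th, 29–31 the 5th.
5 is in the range for the 1st.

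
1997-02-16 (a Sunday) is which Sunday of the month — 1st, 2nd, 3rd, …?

Day 16 falls in week ⌈16/7⌉ of the month.
Days 1–7 hold the 1st Sunday, 8–14 the 2nd, 15–21 the 3rd, 22–28 the 4th, 29–31 the 5th.
16 is in the range for the 3rd.

3rd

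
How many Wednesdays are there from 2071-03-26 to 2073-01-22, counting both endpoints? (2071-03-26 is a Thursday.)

95

2071-03-26 is a Thursday; the first Wednesday on or after it is 2071-04-01 (6 days later).
From 2071-04-01 to 2073-01-22: 274 + 366 + 22 = 662 days (rest of 2071, 2072, to 2073-01-22 in 2073).
662 ÷ 7 = 94 full weeks with remainder 4, so 94 more Wednesdays after the first → 95.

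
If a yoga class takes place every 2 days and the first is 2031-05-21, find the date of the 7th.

The 7th occurrence is 6 intervals after the first: 6 × 2 = 12 days after 2031-05-21.
May has 31 days — 10 days to the end of May leaves 2.
2 days into June → 2031-06-02.

2031-06-02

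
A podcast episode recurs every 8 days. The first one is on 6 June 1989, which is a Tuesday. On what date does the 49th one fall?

25 June 1990

The 49th occurrence is 48 intervals after the first: 48 × 8 = 384 days after 6 June 1989.
June has 30 days — 24 days to the end of June leaves 360.
July has 31 days (329 left).
August has 31 days (298 left).
September has 30 days (268 left).
October has 31 days (237 left).
November has 30 days (207 left).
December has 31 days (176 left).
January has 31 days (145 left).
February has 28 days (117 left).
March has 31 days (86 left).
April has 30 days (56 left).
May has 31 days (25 left).
25 days into June → 25 June 1990.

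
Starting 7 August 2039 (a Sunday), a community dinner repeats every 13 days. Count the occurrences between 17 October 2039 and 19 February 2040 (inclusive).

Occurrences land 13·i days after 7 August 2039 for i = 0, 1, 2, …
17 October 2039 is 71 days after the start; 71 ÷ 13 = 5 remainder 6; since the remainder is 6, round up to i = 6. First occurrence in the window: #7 on 24 October 2039 (6×13 = 78 days in).
19 February 2040 is 196 days after the start; 196 ÷ 13 = 15 remainder 1. Last occurrence in the window: #16 on 18 February 2040.
Occurrences #7 through #16: 10 in total.

10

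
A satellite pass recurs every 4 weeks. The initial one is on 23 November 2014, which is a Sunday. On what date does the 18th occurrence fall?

13 March 2016

The 18th occurrence is 17 intervals after the first: 17 × 28 = 476 days after 23 November 2014.
November has 30 days — 7 days to the end of November leaves 469.
From end of November to end of 2014 is 31 days (438 left).
2015 has 365 days (73 left).
January has 31 days (42 left).
February has 29 days (13 left).
13 days into March → 13 March 2016.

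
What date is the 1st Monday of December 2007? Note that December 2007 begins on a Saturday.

December 2007 begins on a Saturday, so the first Monday is December 3 (2 days later).

2007-12-03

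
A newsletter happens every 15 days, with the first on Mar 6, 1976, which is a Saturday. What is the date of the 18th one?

Nov 16, 1976

The 18th occurrence is 17 intervals after the first: 17 × 15 = 255 days after Mar 6, 1976.
Mar has 31 days — 25 days to the end of Mar leaves 230.
Apr has 30 days (200 left).
May has 31 days (169 left).
Jun has 30 days (139 left).
Jul has 31 days (108 left).
Aug has 31 days (77 left).
Sep has 30 days (47 left).
Oct has 31 days (16 left).
16 days into Nov → Nov 16, 1976.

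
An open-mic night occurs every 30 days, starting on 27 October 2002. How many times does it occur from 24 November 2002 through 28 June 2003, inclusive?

Occurrences land 30·i days after 27 October 2002 for i = 0, 1, 2, …
24 November 2002 is 28 days after the start; 28 ÷ 30 = 0 remainder 28; since the remainder is 28, round up to i = 1. First occurrence in the window: #2 on 26 November 2002 (1×30 = 30 days in).
28 June 2003 is 244 days after the start; 244 ÷ 30 = 8 remainder 4. Last occurrence in the window: #9 on 24 June 2003.
Occurrences #2 through #9: 8 in total.

8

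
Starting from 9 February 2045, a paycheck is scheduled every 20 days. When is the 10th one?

The 10th occurrence is 9 intervals after the first: 9 × 20 = 180 days after 9 February 2045.
February has 28 days — 19 days to the end of February leaves 161.
March has 31 days (130 left).
April has 30 days (100 left).
May has 31 days (69 left).
June has 30 days (39 left).
July has 31 days (8 left).
8 days into August → 8 August 2045.

8 August 2045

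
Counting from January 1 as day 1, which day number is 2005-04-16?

106

Days in months before April: 31 + 28 + 31 = 90.
Plus 16 days into April → day 106.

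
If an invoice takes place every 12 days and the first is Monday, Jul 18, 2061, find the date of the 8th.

The 8th occurrence is 7 intervals after the first: 7 × 12 = 84 days after Jul 18, 2061.
Jul has 31 days — 13 days to the end of Jul leaves 71.
Aug has 31 days (40 left).
Sep has 30 days (10 left).
10 days into Oct → Oct 10, 2061.

Oct 10, 2061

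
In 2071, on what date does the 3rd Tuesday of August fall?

The first Tuesday of August 2071 is August 4.
The 3rd Tuesday is 2 weeks later: 4 + 14 = 18.

2071-08-18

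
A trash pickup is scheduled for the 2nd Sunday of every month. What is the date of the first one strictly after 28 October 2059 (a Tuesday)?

October 2059 starts on a Wednesday; its first Sunday is the 5th, so the 2nd Sunday is the 12th — 12 October 2059.
That is not after 28 October 2059, so look at November 2059.
November 2059 starts on a Saturday; its first Sunday is the 2nd, so the 2nd Sunday is the 9th — 9 November 2059.

9 November 2059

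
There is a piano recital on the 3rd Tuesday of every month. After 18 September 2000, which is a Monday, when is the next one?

19 September 2000

September 2000 starts on a Friday; its first Tuesday is the 5th, so the 3rd Tuesday is the 19th — 19 September 2000.
19 September 2000 is after 18 September 2000, so that is the next one.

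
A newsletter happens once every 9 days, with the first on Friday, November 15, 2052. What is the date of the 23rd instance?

June 1, 2053

The 23rd occurrence is 22 intervals after the first: 22 × 9 = 198 days after November 15, 2052.
November has 30 days — 15 days to the end of November leaves 183.
December has 31 days (152 left).
January has 31 days (121 left).
February has 28 days (93 left).
March has 31 days (62 left).
April has 30 days (32 left).
May has 31 days (1 left).
1 day into June → June 1, 2053.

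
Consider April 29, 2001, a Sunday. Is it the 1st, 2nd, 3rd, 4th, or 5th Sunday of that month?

5th

Day 29 falls in week ⌈29/7⌉ of the month.
Days 1–7 hold the 1st Sunday, 8–14 the 2nd, 15–21 the 3rd, 22–28 the 4th, 29–31 the 5th.
29 is in the range for the 5th.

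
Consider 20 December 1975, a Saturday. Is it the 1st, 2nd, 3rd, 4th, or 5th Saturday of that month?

3rd

Day 20 falls in week ⌈20/7⌉ of the month.
Days 1–7 hold the 1st Saturday, 8–14 the 2nd, 15–21 the 3rd, 22–28 the 4th, 29–31 the 5th.
20 is in the range for the 3rd.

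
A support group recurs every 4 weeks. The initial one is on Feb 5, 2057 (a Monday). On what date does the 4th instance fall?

Apr 30, 2057

The 4th occurrence is 3 intervals after the first: 3 × 28 = 84 days after Feb 5, 2057.
Feb has 28 days — 23 days to the end of Feb leaves 61.
Mar has 31 days (30 left).
30 days into Apr → Apr 30, 2057.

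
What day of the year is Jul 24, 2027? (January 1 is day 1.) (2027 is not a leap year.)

205

Days in months before Jul: 31 + 28 + 31 + 30 + 31 + 30 = 181.
Plus 24 days into Jul → day 205.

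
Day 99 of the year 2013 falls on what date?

January has 31 days (99 − 31 = 68 remain).
February has 28 days (68 − 28 = 40 remain).
March has 31 days (40 − 31 = 9 remain).
9 into April → April 9.

2013-04-09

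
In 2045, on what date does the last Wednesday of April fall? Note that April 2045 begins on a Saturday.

26 April 2045

April 2045 begins on a Saturday, so the first Wednesday is April 5 (4 days later).
April 2045 has 30 days. Adding weeks: 5, 12, 19, 26 — the last one ≤ 30 is the 26th.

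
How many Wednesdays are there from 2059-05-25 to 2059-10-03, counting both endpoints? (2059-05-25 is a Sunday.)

19

2059-05-25 is a Sunday; the first Wednesday on or after it is 2059-05-28 (3 days later).
From 2059-05-28 to 2059-10-03: 3 + 30 + 31 + 31 + 30 + 3 = 128 days (rest of May, June, July, August, September, October).
128 ÷ 7 = 18 full weeks with remainder 2, so 18 more Wednesdays after the first → 19.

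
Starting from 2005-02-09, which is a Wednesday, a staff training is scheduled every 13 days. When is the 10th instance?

2005-06-06

The 10th occurrence is 9 intervals after the first: 9 × 13 = 117 days after 2005-02-09.
February has 28 days — 19 days to the end of February leaves 98.
March has 31 days (67 left).
April has 30 days (37 left).
May has 31 days (6 left).
6 days into June → 2005-06-06.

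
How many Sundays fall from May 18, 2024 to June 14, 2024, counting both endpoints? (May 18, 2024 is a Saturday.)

May 18, 2024 is a Saturday; the first Sunday on or after it is May 19, 2024 (1 day later).
From May 19, 2024 to June 14, 2024: 12 + 14 = 26 days (rest of May, June).
26 ÷ 7 = 3 full weeks with remainder 5, so 3 more Sundays after the first → 4.

4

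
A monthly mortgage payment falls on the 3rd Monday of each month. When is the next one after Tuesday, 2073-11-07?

November 2073 starts on a Wednesday; its first Monday is the 6th, so the 3rd Monday is the 20th — 2073-11-20.
2073-11-20 is after 2073-11-07, so that is the next one.

2073-11-20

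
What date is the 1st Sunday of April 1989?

April 2, 1989

The first Sunday of April 1989 is April 2.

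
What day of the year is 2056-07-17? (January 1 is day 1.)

199

Days in months before July: 31 + 29 + 31 + 30 + 31 + 30 = 182.
Plus 17 days into July → day 199.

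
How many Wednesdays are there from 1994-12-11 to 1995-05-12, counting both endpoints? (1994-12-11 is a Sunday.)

1994-12-11 is a Sunday; the first Wednesday on or after it is 1994-12-14 (3 days later).
From 1994-12-14 to 1995-05-12: 17 + 31 + 28 + 31 + 30 + 12 = 149 days (rest of December, January, February, March, April, May).
149 ÷ 7 = 21 full weeks with remainder 2, so 21 more Wednesdays after the first → 22.

22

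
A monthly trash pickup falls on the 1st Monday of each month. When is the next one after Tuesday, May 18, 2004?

Jun 7, 2004

May 2004 starts on a Saturday, so its 1st Monday is May 3, 2004 (2 days in).
That is not after May 18, 2004, so look at Jun 2004.
Jun 2004 starts on a Tuesday, so its 1st Monday is Jun 7, 2004 (6 days in).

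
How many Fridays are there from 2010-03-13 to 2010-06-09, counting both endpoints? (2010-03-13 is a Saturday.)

12

2010-03-13 is a Saturday; the first Friday on or after it is 2010-03-19 (6 days later).
From 2010-03-19 to 2010-06-09: 12 + 30 + 31 + 9 = 82 days (rest of March, April, May, June).
82 ÷ 7 = 11 full weeks with remainder 5, so 11 more Fridays after the first → 12.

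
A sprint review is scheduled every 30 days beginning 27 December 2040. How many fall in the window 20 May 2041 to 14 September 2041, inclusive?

4

Occurrences land 30·i days after 27 December 2040 for i = 0, 1, 2, …
20 May 2041 is 144 days after the start; 144 ÷ 30 = 4 remainder 24; since the remainder is 24, round up to i = 5. First occurrence in the window: #6 on 26 May 2041 (5×30 = 150 days in).
14 September 2041 is 261 days after the start; 261 ÷ 30 = 8 remainder 21. Last occurrence in the window: #9 on 24 August 2041.
Occurrences #6 through #9: 4 in total.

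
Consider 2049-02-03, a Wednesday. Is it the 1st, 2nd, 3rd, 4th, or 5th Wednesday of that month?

1st

Day 3 falls in week ⌈3/7⌉ of the month.
Days 1–7 hold the 1st Wednesday, 8–14 the 2nd, 15–21 the 3rd, 22–28 the 4th, 29–31 the 5th.
3 is in the range for the 1st.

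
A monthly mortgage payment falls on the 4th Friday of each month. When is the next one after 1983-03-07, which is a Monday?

1983-03-25

March 1983 starts on a Tuesday; its first Friday is the 4th, so the 4th Friday is the 25th — 1983-03-25.
1983-03-25 is after 1983-03-07, so that is the next one.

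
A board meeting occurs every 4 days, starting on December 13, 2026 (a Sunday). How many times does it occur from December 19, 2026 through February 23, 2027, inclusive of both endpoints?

Occurrences land 4·i days after December 13, 2026 for i = 0, 1, 2, …
December 19, 2026 is 6 days after the start; 6 ÷ 4 = 1 remainder 2; since the remainder is 2, round up to i = 2. First occurrence in the window: #3 on December 21, 2026 (2×4 = 8 days in).
February 23, 2027 is 72 days after the start; 72 ÷ 4 = 18 remainder 0. Last occurrence in the window: #19 on February 23, 2027.
Occurrences #3 through #19: 17 in total.

17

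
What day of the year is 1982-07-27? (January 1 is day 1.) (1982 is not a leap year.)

Days in months before July: 31 + 28 + 31 + 30 + 31 + 30 = 181.
Plus 27 days into July → day 208.

208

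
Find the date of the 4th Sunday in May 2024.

26 May 2024

May 2024 begins on a Wednesday, so the first Sunday is May 5 (4 days later).
The 4th Sunday is 3 weeks later: 5 + 21 = 26.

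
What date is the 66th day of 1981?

Jan has 31 days (66 − 31 = 35 remain).
Feb has 28 days (35 − 28 = 7 remain).
7 into Mar → Mar 7.

Mar 7, 1981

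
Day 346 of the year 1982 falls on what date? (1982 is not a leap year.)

1982-12-12

January has 31 days (346 − 31 = 315 remain).
February has 28 days (315 − 28 = 287 remain).
March has 31 days (287 − 31 = 256 remain).
April has 30 days (256 − 30 = 226 remain).
May has 31 days (226 − 31 = 195 remain).
June has 30 days (195 − 30 = 165 remain).
July has 31 days (165 − 31 = 134 remain).
August has 31 days (134 − 31 = 103 remain).
September has 30 days (103 − 30 = 73 remain).
October has 31 days (73 − 31 = 42 remain).
November has 30 days (42 − 30 = 12 remain).
12 into December → December 12.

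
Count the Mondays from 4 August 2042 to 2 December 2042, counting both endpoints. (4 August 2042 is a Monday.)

4 August 2042 is a Monday; the first Monday on or after it is 4 August 2042.
From 4 August 2042 to 2 December 2042: 27 + 30 + 31 + 30 + 2 = 120 days (rest of August, September, October, November, December).
120 ÷ 7 = 17 full weeks with remainder 1, so 17 more Mondays after the first → 18.

18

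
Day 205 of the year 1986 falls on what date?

January has 31 days (205 − 31 = 174 remain).
February has 28 days (174 − 28 = 146 remain).
March has 31 days (146 − 31 = 115 remain).
April has 30 days (115 − 30 = 85 remain).
May has 31 days (85 − 31 = 54 remain).
June has 30 days (54 − 30 = 24 remain).
24 into July → July 24.

24 July 1986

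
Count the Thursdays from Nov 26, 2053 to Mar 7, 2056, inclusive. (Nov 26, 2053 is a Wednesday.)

Nov 26, 2053 is a Wednesday; the first Thursday on or after it is Nov 27, 2053 (1 day later).
From Nov 27, 2053 to Mar 7, 2056: 34 + 365 + 365 + 67 = 831 days (rest of 2053, 2054, 2055, to Mar 7, 2056 in 2056).
831 ÷ 7 = 118 full weeks with remainder 5, so 118 more Thursdays after the first → 119.

119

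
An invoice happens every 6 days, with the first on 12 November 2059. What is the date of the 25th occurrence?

The 25th occurrence is 24 intervals after the first: 24 × 6 = 144 days after 12 November 2059.
November has 30 days — 18 days to the end of November leaves 126.
December has 31 days (95 left).
January has 31 days (64 left).
February has 29 days (35 left).
March has 31 days (4 left).
4 days into April → 4 April 2060.

4 April 2060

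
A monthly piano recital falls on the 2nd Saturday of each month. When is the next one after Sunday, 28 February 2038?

February 2038 starts on a Monday; its first Saturday is the 6th, so the 2nd Saturday is the 13th — 13 February 2038.
That is not after 28 February 2038, so look at March 2038.
March 2038 starts on a Monday; its first Saturday is the 6th, so the 2nd Saturday is the 13th — 13 March 2038.

13 March 2038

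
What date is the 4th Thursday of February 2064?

February 28, 2064

The first Thursday of February 2064 is February 7.
The 4th Thursday is 3 weeks later: 7 + 21 = 28.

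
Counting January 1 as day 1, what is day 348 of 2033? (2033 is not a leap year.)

Dec 14, 2033

Jan has 31 days (348 − 31 = 317 remain).
Feb has 28 days (317 − 28 = 289 remain).
Mar has 31 days (289 − 31 = 258 remain).
Apr has 30 days (258 − 30 = 228 remain).
May has 31 days (228 − 31 = 197 remain).
Jun has 30 days (197 − 30 = 167 remain).
Jul has 31 days (167 − 31 = 136 remain).
Aug has 31 days (136 − 31 = 105 remain).
Sep has 30 days (105 − 30 = 75 remain).
Oct has 31 days (75 − 31 = 44 remain).
Nov has 30 days (44 − 30 = 14 remain).
14 into Dec → Dec 14.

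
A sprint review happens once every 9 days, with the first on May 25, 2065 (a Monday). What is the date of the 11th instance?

The 11th occurrence is 10 intervals after the first: 10 × 9 = 90 days after May 25, 2065.
May has 31 days — 6 days to the end of May leaves 84.
Jun has 30 days (54 left).
Jul has 31 days (23 left).
23 days into Aug → Aug 23, 2065.

Aug 23, 2065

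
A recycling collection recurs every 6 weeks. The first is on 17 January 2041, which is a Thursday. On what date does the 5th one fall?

4 July 2041

The 5th occurrence is 4 intervals after the first: 4 × 42 = 168 days after 17 January 2041.
January has 31 days — 14 days to the end of January leaves 154.
February has 28 days (126 left).
March has 31 days (95 left).
April has 30 days (65 left).
May has 31 days (34 left).
June has 30 days (4 left).
4 days into July → 4 July 2041.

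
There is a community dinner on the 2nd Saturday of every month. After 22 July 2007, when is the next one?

11 August 2007

July 2007 starts on a Sunday; its first Saturday is the 7th, so the 2nd Saturday is the 14th — 14 July 2007.
That is not after 22 July 2007, so look at August 2007.
August 2007 starts on a Wednesday; its first Saturday is the 4th, so the 2nd Saturday is the 11th — 11 August 2007.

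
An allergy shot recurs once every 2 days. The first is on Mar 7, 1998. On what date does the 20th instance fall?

The 20th occurrence is 19 intervals after the first: 19 × 2 = 38 days after Mar 7, 1998.
Mar has 31 days — 24 days to the end of Mar leaves 14.
14 days into Apr → Apr 14, 1998.

Apr 14, 1998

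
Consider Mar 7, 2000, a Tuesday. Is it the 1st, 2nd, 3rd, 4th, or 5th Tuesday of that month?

Day 7 falls in week ⌈7/7⌉ of the month.
Days 1–7 hold the 1st Tuesday, 8–14 the 2nd, 15–21 the 3rd, 22–28 the 4th, 29–31 the 5th.
7 is in the range for the 1st.

1st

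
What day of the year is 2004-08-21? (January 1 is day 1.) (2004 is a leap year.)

234

Days in months before August: 31 + 29 + 31 + 30 + 31 + 30 + 31 = 213.
Plus 21 days into August → day 234.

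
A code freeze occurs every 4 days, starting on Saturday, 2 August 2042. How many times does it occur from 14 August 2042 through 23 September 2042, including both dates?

11

Occurrences land 4·i days after 2 August 2042 for i = 0, 1, 2, …
14 August 2042 is 12 days after the start; 12 ÷ 4 = 3 remainder 0. First occurrence in the window: #4 on 14 August 2042 (3×4 = 12 days in).
23 September 2042 is 52 days after the start; 52 ÷ 4 = 13 remainder 0. Last occurrence in the window: #14 on 23 September 2042.
Occurrences #4 through #14: 11 in total.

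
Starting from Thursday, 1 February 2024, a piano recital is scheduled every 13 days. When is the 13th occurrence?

6 July 2024

The 13th occurrence is 12 intervals after the first: 12 × 13 = 156 days after 1 February 2024.
February has 29 days — 28 days to the end of February leaves 128.
March has 31 days (97 left).
April has 30 days (67 left).
May has 31 days (36 left).
June has 30 days (6 left).
6 days into July → 6 July 2024.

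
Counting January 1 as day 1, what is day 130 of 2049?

Jan has 31 days (130 − 31 = 99 remain).
Feb has 28 days (99 − 28 = 71 remain).
Mar has 31 days (71 − 31 = 40 remain).
Apr has 30 days (40 − 30 = 10 remain).
10 into May → May 10.

May 10, 2049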